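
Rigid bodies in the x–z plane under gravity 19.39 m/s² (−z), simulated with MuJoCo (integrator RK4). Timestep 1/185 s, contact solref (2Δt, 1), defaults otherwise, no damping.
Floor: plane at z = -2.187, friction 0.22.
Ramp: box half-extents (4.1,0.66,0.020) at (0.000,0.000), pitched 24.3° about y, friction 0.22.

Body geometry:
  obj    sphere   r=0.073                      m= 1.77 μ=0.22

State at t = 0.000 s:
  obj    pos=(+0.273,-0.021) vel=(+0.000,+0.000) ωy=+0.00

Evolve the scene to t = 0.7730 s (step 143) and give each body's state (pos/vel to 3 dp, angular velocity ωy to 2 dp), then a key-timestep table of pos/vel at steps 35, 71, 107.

State at t = 0.7730 s:
  obj    pos=(+1.825,-0.722) vel=(+4.016,-1.813) ωy=+60.33

Key-timestep trajectory:
   step    t(s)  obj.x    obj.z    obj.vx   obj.vz 
     35  0.1892   +0.366  -0.063  +0.983  -0.444
     71  0.3838   +0.656  -0.194  +1.994  -0.900
    107  0.5784   +1.142  -0.414  +3.005  -1.357


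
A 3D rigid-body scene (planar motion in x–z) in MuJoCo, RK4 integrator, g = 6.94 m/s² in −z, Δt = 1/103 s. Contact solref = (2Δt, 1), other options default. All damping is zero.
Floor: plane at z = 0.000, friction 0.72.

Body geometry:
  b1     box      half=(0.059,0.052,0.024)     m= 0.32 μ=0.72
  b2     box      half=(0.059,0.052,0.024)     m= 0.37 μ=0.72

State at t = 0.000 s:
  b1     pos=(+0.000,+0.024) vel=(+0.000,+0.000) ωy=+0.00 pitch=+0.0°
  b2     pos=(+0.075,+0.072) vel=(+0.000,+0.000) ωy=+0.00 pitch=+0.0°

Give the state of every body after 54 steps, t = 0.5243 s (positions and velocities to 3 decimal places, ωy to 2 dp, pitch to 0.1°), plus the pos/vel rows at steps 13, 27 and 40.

State at t = 0.5243 s:
  b1     pos=(+0.000,+0.024) vel=(-0.001,+0.000) ωy=+0.00 pitch=+0.0°
  b2     pos=(+0.086,+0.056) vel=(+0.000,+0.000) ωy=-0.01 pitch=+40.4°

Key-timestep trajectory:
   step    t(s)  b1.x    b1.z    b1.vx   b1.vz   b2.x    b2.z    b2.vx   b2.vz 
     13  0.1262   +0.000  +0.024  +0.000  +0.001   +0.084  +0.063  +0.124  -0.204
     27  0.2621   +0.000  +0.024  +0.000  +0.000   +0.087  +0.057  -0.098  -0.040
     40  0.3883   +0.000  +0.024  -0.001  +0.000   +0.086  +0.057  +0.001  +0.000


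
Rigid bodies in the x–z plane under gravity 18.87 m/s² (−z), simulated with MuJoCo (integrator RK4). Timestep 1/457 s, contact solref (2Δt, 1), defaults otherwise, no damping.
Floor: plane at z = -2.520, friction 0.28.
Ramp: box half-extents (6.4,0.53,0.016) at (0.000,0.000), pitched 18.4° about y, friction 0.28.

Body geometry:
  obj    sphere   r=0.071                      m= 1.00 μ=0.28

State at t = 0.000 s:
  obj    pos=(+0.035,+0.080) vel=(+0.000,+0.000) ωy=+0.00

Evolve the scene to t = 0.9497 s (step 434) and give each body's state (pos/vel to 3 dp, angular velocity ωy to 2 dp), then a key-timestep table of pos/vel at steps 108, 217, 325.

State at t = 0.9497 s:
  obj    pos=(+1.856,-0.526) vel=(+3.834,-1.275) ωy=+56.90

Key-timestep trajectory:
   step    t(s)  obj.x    obj.z    obj.vx   obj.vz 
    108  0.2363   +0.148  +0.043  +0.954  -0.317
    217  0.4748   +0.490  -0.071  +1.917  -0.638
    325  0.7112   +1.056  -0.260  +2.871  -0.955


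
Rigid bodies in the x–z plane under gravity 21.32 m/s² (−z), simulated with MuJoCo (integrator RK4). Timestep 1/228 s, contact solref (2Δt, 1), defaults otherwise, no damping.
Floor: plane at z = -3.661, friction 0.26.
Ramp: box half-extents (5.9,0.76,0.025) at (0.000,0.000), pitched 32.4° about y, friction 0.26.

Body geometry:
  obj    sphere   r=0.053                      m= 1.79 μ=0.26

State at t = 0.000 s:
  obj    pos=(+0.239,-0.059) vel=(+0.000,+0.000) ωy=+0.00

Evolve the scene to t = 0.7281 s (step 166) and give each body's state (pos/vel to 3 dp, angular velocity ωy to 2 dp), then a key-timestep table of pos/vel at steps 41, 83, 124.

State at t = 0.7281 s:
  obj    pos=(+2.065,-1.218) vel=(+5.016,-3.184) ωy=+112.06

Key-timestep trajectory:
   step    t(s)  obj.x    obj.z    obj.vx   obj.vz 
     41  0.1798   +0.350  -0.130  +1.239  -0.787
     83  0.3640   +0.696  -0.349  +2.508  -1.592
    124  0.5439   +1.258  -0.706  +3.747  -2.378


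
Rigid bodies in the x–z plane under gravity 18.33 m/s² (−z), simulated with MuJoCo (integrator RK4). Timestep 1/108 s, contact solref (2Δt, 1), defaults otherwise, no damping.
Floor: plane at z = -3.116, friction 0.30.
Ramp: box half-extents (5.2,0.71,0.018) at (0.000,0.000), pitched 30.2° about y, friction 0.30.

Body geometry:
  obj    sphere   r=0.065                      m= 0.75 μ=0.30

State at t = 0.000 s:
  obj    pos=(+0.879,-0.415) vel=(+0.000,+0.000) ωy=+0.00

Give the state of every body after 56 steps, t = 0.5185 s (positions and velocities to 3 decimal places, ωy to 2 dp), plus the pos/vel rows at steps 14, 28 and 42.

State at t = 0.5185 s:
  obj    pos=(+1.644,-0.861) vel=(+2.951,-1.718) ωy=+52.50

Key-timestep trajectory:
   step    t(s)  obj.x    obj.z    obj.vx   obj.vz 
     14  0.1296   +0.927  -0.443  +0.738  -0.429
     28  0.2593   +1.070  -0.527  +1.476  -0.859
     42  0.3889   +1.309  -0.666  +2.214  -1.288


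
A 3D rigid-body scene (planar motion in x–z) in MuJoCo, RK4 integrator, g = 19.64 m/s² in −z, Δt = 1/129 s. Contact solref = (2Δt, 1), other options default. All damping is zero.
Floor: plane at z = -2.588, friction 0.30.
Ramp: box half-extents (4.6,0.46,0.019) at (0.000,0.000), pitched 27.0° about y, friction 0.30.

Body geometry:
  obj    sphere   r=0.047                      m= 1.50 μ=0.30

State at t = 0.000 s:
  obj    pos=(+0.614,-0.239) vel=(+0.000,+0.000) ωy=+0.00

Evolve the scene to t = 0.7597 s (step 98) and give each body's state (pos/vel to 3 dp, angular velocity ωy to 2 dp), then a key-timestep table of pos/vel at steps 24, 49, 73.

State at t = 0.7597 s:
  obj    pos=(+2.252,-1.073) vel=(+4.311,-2.196) ωy=+102.92

Key-timestep trajectory:
   step    t(s)  obj.x    obj.z    obj.vx   obj.vz 
     24  0.1860   +0.712  -0.289  +1.056  -0.538
     49  0.3798   +1.024  -0.447  +2.156  -1.098
     73  0.5659   +1.523  -0.702  +3.211  -1.636


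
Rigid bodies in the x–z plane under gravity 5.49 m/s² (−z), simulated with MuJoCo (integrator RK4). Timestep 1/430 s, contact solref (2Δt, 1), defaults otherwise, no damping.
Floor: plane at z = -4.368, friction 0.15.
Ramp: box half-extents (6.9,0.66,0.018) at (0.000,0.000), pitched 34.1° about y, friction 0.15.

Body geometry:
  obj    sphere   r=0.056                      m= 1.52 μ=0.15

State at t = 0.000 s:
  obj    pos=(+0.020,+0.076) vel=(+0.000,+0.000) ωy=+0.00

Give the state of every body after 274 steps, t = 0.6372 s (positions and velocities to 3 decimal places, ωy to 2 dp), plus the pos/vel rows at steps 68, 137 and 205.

State at t = 0.6372 s:
  obj    pos=(+0.423,-0.197) vel=(+1.266,-0.853) ωy=+19.42

Key-timestep trajectory:
   step    t(s)  obj.x    obj.z    obj.vx   obj.vz 
     68  0.1581   +0.045  +0.059  +0.315  -0.210
    137  0.3186   +0.121  +0.008  +0.630  -0.432
    205  0.4767   +0.245  -0.077  +0.942  -0.648


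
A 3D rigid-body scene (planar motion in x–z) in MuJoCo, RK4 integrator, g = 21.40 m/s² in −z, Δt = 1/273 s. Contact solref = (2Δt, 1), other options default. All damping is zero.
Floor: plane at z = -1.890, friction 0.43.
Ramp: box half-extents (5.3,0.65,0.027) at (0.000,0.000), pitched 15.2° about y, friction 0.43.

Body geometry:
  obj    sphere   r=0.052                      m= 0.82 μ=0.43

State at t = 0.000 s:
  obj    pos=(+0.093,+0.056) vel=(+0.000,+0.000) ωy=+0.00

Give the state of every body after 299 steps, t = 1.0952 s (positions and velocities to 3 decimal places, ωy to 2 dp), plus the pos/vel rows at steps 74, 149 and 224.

State at t = 1.0952 s:
  obj    pos=(+2.413,-0.574) vel=(+4.236,-1.151) ωy=+84.41

Key-timestep trajectory:
   step    t(s)  obj.x    obj.z    obj.vx   obj.vz 
     74  0.2711   +0.235  +0.018  +1.048  -0.285
    149  0.5458   +0.669  -0.100  +2.111  -0.573
    224  0.8205   +1.395  -0.297  +3.173  -0.862


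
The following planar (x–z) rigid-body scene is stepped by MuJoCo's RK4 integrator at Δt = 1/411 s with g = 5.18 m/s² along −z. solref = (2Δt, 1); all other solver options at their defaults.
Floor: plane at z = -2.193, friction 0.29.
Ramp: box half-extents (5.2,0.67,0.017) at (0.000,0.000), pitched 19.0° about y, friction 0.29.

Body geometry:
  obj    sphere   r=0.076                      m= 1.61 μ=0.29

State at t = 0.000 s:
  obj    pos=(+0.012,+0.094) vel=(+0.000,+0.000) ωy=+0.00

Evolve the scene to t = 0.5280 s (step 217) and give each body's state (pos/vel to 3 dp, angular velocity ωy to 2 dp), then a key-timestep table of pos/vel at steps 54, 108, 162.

State at t = 0.5280 s:
  obj    pos=(+0.171,+0.040) vel=(+0.601,-0.207) ωy=+8.37

Key-timestep trajectory:
   step    t(s)  obj.x    obj.z    obj.vx   obj.vz 
     54  0.1314   +0.022  +0.091  +0.150  -0.052
    108  0.2628   +0.051  +0.081  +0.299  -0.103
    162  0.3942   +0.101  +0.064  +0.449  -0.155


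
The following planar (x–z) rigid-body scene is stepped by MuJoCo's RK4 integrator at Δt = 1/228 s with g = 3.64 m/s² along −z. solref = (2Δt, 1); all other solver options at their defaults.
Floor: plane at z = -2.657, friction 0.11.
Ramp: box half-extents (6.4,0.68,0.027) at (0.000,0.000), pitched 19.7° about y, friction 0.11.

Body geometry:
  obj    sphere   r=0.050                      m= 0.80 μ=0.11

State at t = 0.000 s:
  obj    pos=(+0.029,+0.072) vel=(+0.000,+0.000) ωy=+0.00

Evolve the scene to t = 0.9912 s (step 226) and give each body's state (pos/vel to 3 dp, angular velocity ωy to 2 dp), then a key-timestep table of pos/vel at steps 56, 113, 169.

State at t = 0.9912 s:
  obj    pos=(+0.434,-0.074) vel=(+0.818,-0.293) ωy=+17.37

Key-timestep trajectory:
   step    t(s)  obj.x    obj.z    obj.vx   obj.vz 
     56  0.2456   +0.054  +0.063  +0.203  -0.073
    113  0.4956   +0.130  +0.035  +0.409  -0.146
    169  0.7412   +0.256  -0.010  +0.612  -0.219


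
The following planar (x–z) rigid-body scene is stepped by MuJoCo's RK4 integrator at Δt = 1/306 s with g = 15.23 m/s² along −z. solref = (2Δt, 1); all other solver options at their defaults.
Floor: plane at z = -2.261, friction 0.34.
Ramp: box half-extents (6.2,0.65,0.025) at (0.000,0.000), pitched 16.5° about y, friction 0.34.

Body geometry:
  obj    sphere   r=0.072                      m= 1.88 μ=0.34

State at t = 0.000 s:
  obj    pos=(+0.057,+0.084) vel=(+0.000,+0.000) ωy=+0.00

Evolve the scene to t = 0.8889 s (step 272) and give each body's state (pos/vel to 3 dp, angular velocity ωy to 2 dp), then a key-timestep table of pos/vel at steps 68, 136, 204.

State at t = 0.8889 s:
  obj    pos=(+1.228,-0.262) vel=(+2.633,-0.780) ωy=+38.14

Key-timestep trajectory:
   step    t(s)  obj.x    obj.z    obj.vx   obj.vz 
     68  0.2222   +0.130  +0.063  +0.658  -0.195
    136  0.4444   +0.350  -0.002  +1.317  -0.390
    204  0.6667   +0.715  -0.111  +1.975  -0.585


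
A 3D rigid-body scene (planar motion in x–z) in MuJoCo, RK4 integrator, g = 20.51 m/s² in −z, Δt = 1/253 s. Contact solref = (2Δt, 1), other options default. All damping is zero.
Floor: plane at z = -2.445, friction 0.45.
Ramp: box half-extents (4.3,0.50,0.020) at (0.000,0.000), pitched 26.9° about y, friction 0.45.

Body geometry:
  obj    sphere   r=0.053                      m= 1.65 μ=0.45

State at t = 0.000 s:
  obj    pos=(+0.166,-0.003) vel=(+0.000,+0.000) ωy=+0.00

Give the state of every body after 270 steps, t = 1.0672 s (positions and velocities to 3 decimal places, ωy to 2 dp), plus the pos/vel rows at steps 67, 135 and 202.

State at t = 1.0672 s:
  obj    pos=(+3.532,-1.710) vel=(+6.308,-3.200) ωy=+133.45

Key-timestep trajectory:
   step    t(s)  obj.x    obj.z    obj.vx   obj.vz 
     67  0.2648   +0.374  -0.108  +1.565  -0.794
    135  0.5336   +1.008  -0.429  +3.154  -1.600
    202  0.7984   +2.050  -0.958  +4.719  -2.394


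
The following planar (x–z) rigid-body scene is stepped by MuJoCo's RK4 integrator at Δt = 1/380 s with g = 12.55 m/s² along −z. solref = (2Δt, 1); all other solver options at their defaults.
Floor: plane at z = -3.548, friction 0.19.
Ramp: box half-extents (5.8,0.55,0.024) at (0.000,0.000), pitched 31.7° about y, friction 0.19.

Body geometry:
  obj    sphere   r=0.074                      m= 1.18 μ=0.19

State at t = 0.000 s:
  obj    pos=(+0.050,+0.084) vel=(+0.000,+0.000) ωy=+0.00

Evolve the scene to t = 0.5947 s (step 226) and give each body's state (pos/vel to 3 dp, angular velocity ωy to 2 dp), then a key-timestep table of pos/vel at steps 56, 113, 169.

State at t = 0.5947 s:
  obj    pos=(+0.759,-0.354) vel=(+2.384,-1.472) ωy=+37.85

Key-timestep trajectory:
   step    t(s)  obj.x    obj.z    obj.vx   obj.vz 
     56  0.1474   +0.094  +0.057  +0.591  -0.365
    113  0.2974   +0.227  -0.025  +1.192  -0.736
    169  0.4447   +0.447  -0.161  +1.783  -1.101


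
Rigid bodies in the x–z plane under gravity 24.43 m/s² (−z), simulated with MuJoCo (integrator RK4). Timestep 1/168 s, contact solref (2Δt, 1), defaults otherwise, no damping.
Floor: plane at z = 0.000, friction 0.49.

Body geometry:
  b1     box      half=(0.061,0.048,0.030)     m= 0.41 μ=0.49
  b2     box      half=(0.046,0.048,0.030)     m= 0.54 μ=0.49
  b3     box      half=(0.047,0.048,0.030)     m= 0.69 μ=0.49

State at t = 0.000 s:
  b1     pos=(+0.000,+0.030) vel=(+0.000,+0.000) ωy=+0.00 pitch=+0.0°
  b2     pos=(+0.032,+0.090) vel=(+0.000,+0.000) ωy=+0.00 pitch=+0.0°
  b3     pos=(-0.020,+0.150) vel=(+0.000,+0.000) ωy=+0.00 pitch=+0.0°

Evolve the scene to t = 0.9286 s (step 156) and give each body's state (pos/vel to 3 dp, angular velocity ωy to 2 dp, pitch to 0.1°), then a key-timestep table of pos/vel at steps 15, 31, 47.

State at t = 0.9286 s:
  b1     pos=(+0.000,+0.030) vel=(+0.000,+0.000) ωy=+0.00 pitch=+0.0°
  b2     pos=(+0.032,+0.090) vel=(+0.000,+0.000) ωy=+0.00 pitch=+0.0°
  b3     pos=(-0.132,+0.030) vel=(+0.000,+0.000) ωy=+0.00 pitch=+180.0°

Key-timestep trajectory:
   step    t(s)  b1.x    b1.z    b1.vx   b1.vz   b2.x    b2.z    b2.vx   b2.vz   b3.x    b3.z    b3.vx   b3.vz 
     15  0.0893   +0.000  +0.030  +0.001  +0.001   +0.032  +0.090  +0.003  +0.001   -0.030  +0.145  -0.271  -0.153
     31  0.1845   +0.000  +0.030  +0.001  +0.001   +0.032  +0.090  +0.001  +0.001   -0.074  +0.105  -0.722  -0.135
     47  0.2798   +0.000  +0.030  +0.000  +0.000   +0.032  +0.090  +0.000  +0.000   -0.134  +0.023  +0.044  +0.215


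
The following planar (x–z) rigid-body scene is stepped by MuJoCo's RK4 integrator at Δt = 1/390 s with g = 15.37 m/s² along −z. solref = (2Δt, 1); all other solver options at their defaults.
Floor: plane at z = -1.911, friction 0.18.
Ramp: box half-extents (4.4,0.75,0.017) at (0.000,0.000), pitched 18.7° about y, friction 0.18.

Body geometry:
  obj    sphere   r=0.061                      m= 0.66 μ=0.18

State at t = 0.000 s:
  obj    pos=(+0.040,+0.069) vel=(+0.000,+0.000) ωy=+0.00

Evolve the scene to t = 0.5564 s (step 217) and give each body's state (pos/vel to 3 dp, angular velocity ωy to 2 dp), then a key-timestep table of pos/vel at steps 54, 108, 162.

State at t = 0.5564 s:
  obj    pos=(+0.556,-0.106) vel=(+1.855,-0.628) ωy=+32.10

Key-timestep trajectory:
   step    t(s)  obj.x    obj.z    obj.vx   obj.vz 
     54  0.1385   +0.072  +0.058  +0.462  -0.156
    108  0.2769   +0.168  +0.026  +0.923  -0.313
    162  0.4154   +0.328  -0.029  +1.385  -0.469


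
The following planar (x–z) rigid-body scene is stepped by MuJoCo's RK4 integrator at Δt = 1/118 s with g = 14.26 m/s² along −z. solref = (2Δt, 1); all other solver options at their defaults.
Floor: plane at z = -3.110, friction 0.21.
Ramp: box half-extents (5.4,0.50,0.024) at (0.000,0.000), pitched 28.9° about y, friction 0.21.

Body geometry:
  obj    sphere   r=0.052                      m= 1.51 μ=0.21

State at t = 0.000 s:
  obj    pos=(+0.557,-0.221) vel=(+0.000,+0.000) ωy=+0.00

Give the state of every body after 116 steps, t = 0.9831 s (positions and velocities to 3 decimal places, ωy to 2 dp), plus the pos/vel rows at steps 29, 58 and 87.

State at t = 0.9831 s:
  obj    pos=(+2.640,-1.371) vel=(+4.237,-2.339) ωy=+93.02

Key-timestep trajectory:
   step    t(s)  obj.x    obj.z    obj.vx   obj.vz 
     29  0.2458   +0.687  -0.293  +1.060  -0.585
     58  0.4915   +1.078  -0.508  +2.119  -1.170
     87  0.7373   +1.729  -0.868  +3.178  -1.754


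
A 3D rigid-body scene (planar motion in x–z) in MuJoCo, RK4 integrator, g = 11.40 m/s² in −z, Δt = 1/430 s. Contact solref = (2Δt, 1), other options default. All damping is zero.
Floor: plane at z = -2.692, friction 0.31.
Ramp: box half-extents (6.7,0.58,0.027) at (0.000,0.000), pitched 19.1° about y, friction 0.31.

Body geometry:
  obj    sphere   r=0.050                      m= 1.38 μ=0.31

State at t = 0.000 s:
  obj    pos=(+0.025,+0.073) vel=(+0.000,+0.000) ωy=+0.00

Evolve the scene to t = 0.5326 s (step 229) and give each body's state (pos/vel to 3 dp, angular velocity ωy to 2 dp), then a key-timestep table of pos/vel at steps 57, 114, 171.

State at t = 0.5326 s:
  obj    pos=(+0.382,-0.051) vel=(+1.341,-0.464) ωy=+28.38

Key-timestep trajectory:
   step    t(s)  obj.x    obj.z    obj.vx   obj.vz 
     57  0.1326   +0.047  +0.065  +0.334  -0.116
    114  0.2651   +0.113  +0.042  +0.668  -0.231
    171  0.3977   +0.224  +0.004  +1.001  -0.347


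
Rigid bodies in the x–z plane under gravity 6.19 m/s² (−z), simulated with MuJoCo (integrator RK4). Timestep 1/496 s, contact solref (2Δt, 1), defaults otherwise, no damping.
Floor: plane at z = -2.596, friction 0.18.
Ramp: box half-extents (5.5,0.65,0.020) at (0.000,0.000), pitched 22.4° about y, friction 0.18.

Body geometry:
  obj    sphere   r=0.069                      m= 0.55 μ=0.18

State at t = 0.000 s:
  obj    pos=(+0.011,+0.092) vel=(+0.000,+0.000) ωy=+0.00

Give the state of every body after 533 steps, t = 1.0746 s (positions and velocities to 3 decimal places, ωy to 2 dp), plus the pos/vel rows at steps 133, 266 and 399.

State at t = 1.0746 s:
  obj    pos=(+0.910,-0.279) vel=(+1.674,-0.690) ωy=+26.24

Key-timestep trajectory:
   step    t(s)  obj.x    obj.z    obj.vx   obj.vz 
    133  0.2681   +0.067  +0.069  +0.418  -0.172
    266  0.5363   +0.235  -0.001  +0.835  -0.344
    399  0.8044   +0.515  -0.116  +1.253  -0.517


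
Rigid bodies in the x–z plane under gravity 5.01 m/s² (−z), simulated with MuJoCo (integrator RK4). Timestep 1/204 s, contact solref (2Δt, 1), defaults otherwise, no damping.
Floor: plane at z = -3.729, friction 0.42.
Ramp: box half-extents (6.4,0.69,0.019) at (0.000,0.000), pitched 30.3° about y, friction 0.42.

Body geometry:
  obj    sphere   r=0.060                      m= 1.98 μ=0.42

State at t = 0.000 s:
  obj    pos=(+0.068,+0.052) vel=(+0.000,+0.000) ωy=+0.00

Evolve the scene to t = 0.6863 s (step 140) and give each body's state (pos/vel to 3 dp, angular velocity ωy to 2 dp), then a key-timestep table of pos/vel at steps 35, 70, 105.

State at t = 0.6863 s:
  obj    pos=(+0.435,-0.163) vel=(+1.070,-0.625) ωy=+20.65

Key-timestep trajectory:
   step    t(s)  obj.x    obj.z    obj.vx   obj.vz 
     35  0.1716   +0.091  +0.038  +0.268  -0.156
     70  0.3431   +0.160  -0.002  +0.535  -0.313
    105  0.5147   +0.274  -0.069  +0.802  -0.469


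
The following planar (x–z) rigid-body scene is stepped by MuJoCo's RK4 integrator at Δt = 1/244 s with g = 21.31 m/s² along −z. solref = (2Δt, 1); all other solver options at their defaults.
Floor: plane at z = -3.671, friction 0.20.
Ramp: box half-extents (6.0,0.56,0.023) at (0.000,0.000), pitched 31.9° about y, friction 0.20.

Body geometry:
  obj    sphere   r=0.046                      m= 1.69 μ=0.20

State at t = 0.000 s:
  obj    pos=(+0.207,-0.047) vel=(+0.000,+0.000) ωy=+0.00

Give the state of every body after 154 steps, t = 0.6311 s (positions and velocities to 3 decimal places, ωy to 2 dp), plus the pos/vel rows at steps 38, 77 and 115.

State at t = 0.6311 s:
  obj    pos=(+1.567,-0.894) vel=(+4.310,-2.683) ωy=+110.31

Key-timestep trajectory:
   step    t(s)  obj.x    obj.z    obj.vx   obj.vz 
     38  0.1557   +0.290  -0.099  +1.064  -0.662
     77  0.3156   +0.547  -0.259  +2.155  -1.342
    115  0.4713   +0.966  -0.520  +3.219  -2.004


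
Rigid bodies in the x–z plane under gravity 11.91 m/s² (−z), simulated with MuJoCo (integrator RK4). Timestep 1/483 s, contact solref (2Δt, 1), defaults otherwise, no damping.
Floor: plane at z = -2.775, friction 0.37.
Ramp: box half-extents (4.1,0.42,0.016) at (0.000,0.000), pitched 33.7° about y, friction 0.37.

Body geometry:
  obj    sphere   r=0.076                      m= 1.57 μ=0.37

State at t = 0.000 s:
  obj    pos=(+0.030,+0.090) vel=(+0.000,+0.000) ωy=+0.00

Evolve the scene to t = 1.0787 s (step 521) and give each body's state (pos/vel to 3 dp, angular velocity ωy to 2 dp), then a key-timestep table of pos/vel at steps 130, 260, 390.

State at t = 1.0787 s:
  obj    pos=(+2.315,-1.433) vel=(+4.236,-2.825) ωy=+66.99

Key-timestep trajectory:
   step    t(s)  obj.x    obj.z    obj.vx   obj.vz 
    130  0.2692   +0.173  -0.004  +1.057  -0.705
    260  0.5383   +0.599  -0.289  +2.114  -1.410
    390  0.8075   +1.310  -0.763  +3.171  -2.115


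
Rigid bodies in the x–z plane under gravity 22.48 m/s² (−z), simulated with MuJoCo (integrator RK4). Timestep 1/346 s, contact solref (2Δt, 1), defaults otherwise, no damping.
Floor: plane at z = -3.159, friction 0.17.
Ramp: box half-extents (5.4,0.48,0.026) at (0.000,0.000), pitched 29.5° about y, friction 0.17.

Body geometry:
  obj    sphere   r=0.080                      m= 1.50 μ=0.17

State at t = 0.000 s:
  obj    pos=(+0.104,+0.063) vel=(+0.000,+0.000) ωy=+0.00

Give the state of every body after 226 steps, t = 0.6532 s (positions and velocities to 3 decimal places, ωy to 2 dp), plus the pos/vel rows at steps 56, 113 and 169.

State at t = 0.6532 s:
  obj    pos=(+1.572,-0.768) vel=(+4.496,-2.543) ωy=+64.54

Key-timestep trajectory:
   step    t(s)  obj.x    obj.z    obj.vx   obj.vz 
     56  0.1618   +0.194  +0.012  +1.114  -0.630
    113  0.3266   +0.471  -0.145  +2.248  -1.272
    169  0.4884   +0.925  -0.402  +3.362  -1.902


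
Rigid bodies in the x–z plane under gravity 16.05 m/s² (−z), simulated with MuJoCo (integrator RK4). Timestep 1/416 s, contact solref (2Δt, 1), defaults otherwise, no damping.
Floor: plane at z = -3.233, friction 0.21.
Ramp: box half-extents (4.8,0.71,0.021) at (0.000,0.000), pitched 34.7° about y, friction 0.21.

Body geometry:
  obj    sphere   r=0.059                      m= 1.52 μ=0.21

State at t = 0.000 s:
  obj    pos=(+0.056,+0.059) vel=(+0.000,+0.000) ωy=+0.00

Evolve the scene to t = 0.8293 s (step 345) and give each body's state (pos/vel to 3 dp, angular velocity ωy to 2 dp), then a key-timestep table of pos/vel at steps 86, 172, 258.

State at t = 0.8293 s:
  obj    pos=(+1.901,-1.219) vel=(+4.450,-3.081) ωy=+91.72

Key-timestep trajectory:
   step    t(s)  obj.x    obj.z    obj.vx   obj.vz 
     86  0.2067   +0.171  -0.021  +1.110  -0.768
    172  0.4135   +0.515  -0.259  +2.219  -1.536
    258  0.6202   +1.088  -0.656  +3.328  -2.304


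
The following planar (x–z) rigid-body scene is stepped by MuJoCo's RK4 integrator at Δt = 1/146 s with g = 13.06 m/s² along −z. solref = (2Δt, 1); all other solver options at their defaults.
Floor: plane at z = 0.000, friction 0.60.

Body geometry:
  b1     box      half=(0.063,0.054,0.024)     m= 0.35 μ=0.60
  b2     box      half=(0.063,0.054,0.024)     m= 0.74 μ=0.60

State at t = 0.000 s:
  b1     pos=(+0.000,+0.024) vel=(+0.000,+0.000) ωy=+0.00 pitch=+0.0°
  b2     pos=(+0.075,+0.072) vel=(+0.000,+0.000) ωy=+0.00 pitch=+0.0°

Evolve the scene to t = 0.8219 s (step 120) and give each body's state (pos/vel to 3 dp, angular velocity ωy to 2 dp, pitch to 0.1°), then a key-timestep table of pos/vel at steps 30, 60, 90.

State at t = 0.8219 s:
  b1     pos=(-0.001,+0.024) vel=(-0.001,+0.000) ωy=+0.00 pitch=+0.0°
  b2     pos=(+0.086,+0.059) vel=(+0.000,-0.001) ωy=-0.02 pitch=+39.7°

Key-timestep trajectory:
   step    t(s)  b1.x    b1.z    b1.vx   b1.vz   b2.x    b2.z    b2.vx   b2.vz 
     30  0.2055   +0.000  +0.024  +0.000  +0.000   +0.089  +0.060  -0.116  -0.046
     60  0.4110   +0.000  +0.024  -0.001  +0.000   +0.086  +0.059  +0.000  -0.001
     90  0.6164   -0.001  +0.024  -0.001  +0.000   +0.086  +0.059  +0.000  -0.001


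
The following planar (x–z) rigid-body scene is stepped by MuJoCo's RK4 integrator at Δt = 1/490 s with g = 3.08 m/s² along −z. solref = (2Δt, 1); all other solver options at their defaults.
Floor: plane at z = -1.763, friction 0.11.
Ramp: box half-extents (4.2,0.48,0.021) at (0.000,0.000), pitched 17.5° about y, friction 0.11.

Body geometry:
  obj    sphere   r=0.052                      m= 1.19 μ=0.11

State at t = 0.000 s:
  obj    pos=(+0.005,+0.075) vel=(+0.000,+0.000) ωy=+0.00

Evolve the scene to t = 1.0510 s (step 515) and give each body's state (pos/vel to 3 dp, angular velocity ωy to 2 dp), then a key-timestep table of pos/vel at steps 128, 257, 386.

State at t = 1.0510 s:
  obj    pos=(+0.354,-0.035) vel=(+0.663,-0.209) ωy=+13.37

Key-timestep trajectory:
   step    t(s)  obj.x    obj.z    obj.vx   obj.vz 
    128  0.2612   +0.027  +0.068  +0.165  -0.052
    257  0.5245   +0.092  +0.048  +0.331  -0.104
    386  0.7878   +0.201  +0.013  +0.497  -0.157


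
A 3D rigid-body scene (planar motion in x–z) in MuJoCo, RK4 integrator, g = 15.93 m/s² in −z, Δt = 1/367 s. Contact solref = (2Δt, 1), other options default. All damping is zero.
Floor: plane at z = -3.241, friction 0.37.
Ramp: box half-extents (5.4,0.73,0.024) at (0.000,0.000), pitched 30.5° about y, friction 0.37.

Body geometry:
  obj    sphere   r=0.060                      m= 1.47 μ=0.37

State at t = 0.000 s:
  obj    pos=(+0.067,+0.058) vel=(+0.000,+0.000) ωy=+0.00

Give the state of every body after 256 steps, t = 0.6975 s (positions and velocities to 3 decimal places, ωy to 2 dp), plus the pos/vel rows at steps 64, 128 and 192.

State at t = 0.6975 s:
  obj    pos=(+1.278,-0.655) vel=(+3.471,-2.045) ωy=+67.13

Key-timestep trajectory:
   step    t(s)  obj.x    obj.z    obj.vx   obj.vz 
     64  0.1744   +0.143  +0.013  +0.868  -0.511
    128  0.3488   +0.370  -0.120  +1.736  -1.022
    192  0.5232   +0.748  -0.343  +2.603  -1.534


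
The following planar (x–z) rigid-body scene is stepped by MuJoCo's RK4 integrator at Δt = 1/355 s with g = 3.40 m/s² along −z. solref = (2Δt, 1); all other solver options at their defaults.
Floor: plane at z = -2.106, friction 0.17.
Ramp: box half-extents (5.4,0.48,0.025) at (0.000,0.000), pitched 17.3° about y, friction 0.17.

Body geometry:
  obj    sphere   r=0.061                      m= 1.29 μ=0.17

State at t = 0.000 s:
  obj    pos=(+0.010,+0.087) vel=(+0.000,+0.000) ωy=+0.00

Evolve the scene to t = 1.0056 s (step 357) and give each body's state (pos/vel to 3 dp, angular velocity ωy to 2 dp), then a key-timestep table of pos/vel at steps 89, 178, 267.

State at t = 1.0056 s:
  obj    pos=(+0.359,-0.022) vel=(+0.693,-0.216) ωy=+11.90

Key-timestep trajectory:
   step    t(s)  obj.x    obj.z    obj.vx   obj.vz 
     89  0.2507   +0.032  +0.080  +0.173  -0.054
    178  0.5014   +0.097  +0.060  +0.346  -0.108
    267  0.7521   +0.205  +0.026  +0.519  -0.162


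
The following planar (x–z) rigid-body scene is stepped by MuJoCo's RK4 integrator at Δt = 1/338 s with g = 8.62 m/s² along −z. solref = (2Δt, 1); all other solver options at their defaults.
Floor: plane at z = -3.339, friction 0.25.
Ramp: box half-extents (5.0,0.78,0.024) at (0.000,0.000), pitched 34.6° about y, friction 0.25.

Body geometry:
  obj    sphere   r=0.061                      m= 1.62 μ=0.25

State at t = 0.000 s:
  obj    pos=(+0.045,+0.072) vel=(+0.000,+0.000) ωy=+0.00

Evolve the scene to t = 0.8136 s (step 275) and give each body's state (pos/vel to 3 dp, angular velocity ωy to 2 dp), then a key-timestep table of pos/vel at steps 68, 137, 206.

State at t = 0.8136 s:
  obj    pos=(+0.998,-0.585) vel=(+2.342,-1.615) ωy=+46.62

Key-timestep trajectory:
   step    t(s)  obj.x    obj.z    obj.vx   obj.vz 
     68  0.2012   +0.103  +0.032  +0.579  -0.400
    137  0.4053   +0.282  -0.091  +1.167  -0.805
    206  0.6095   +0.580  -0.297  +1.754  -1.210


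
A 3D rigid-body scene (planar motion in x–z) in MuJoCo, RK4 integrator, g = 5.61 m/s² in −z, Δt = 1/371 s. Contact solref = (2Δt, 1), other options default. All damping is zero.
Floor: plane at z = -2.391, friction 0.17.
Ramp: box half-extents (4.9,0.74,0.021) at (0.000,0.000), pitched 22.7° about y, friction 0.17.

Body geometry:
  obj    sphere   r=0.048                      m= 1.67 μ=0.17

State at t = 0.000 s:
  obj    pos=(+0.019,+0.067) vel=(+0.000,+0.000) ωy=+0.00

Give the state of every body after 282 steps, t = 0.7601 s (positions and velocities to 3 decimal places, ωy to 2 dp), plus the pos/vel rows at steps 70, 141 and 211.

State at t = 0.7601 s:
  obj    pos=(+0.431,-0.106) vel=(+1.084,-0.454) ωy=+24.48

Key-timestep trajectory:
   step    t(s)  obj.x    obj.z    obj.vx   obj.vz 
     70  0.1887   +0.044  +0.056  +0.269  -0.113
    141  0.3801   +0.122  +0.024  +0.542  -0.227
    211  0.5687   +0.250  -0.030  +0.811  -0.339


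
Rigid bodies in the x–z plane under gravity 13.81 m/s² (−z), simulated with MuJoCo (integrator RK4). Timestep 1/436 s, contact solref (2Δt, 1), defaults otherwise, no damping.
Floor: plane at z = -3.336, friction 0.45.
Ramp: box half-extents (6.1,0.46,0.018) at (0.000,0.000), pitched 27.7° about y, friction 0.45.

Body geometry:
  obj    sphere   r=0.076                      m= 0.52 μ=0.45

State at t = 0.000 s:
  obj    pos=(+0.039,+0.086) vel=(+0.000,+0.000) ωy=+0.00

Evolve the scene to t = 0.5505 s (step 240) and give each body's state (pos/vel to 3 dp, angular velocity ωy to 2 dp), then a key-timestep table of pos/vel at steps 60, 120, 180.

State at t = 0.5505 s:
  obj    pos=(+0.654,-0.237) vel=(+2.235,-1.173) ωy=+33.21

Key-timestep trajectory:
   step    t(s)  obj.x    obj.z    obj.vx   obj.vz 
     60  0.1376   +0.077  +0.066  +0.559  -0.293
    120  0.2752   +0.193  +0.005  +1.117  -0.587
    180  0.4128   +0.385  -0.096  +1.676  -0.880


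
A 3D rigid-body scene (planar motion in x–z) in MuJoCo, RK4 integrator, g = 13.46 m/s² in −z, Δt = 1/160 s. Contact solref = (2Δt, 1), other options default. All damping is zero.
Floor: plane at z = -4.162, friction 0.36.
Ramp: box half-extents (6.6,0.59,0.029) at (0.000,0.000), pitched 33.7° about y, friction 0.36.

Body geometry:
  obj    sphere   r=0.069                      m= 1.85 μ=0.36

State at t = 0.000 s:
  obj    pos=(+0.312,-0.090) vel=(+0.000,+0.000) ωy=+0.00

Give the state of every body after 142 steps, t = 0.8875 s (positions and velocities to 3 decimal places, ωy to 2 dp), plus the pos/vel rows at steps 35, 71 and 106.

State at t = 0.8875 s:
  obj    pos=(+2.060,-1.256) vel=(+3.939,-2.627) ωy=+68.60

Key-timestep trajectory:
   step    t(s)  obj.x    obj.z    obj.vx   obj.vz 
     35  0.2188   +0.418  -0.161  +0.971  -0.648
     71  0.4438   +0.749  -0.382  +1.970  -1.314
    106  0.6625   +1.286  -0.740  +2.940  -1.961


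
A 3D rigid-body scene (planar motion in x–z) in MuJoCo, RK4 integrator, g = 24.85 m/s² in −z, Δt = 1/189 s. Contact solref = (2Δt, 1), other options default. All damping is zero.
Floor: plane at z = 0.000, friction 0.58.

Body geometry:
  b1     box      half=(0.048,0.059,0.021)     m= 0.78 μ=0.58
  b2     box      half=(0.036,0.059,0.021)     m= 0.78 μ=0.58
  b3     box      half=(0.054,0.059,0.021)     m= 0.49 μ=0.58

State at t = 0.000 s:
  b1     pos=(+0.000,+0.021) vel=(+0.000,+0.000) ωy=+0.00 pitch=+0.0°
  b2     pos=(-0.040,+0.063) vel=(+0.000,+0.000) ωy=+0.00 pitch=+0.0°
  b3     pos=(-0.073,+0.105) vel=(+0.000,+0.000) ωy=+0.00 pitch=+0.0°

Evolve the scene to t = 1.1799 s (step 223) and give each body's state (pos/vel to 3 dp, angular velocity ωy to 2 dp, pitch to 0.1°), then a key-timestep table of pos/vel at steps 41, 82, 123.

State at t = 1.1799 s:
  b1     pos=(+0.000,+0.021) vel=(+0.000,+0.000) ωy=+0.00 pitch=+0.0°
  b2     pos=(-0.078,+0.036) vel=(+0.000,+0.000) ωy=+0.00 pitch=-90.0°
  b3     pos=(-0.153,+0.054) vel=(+0.000,+0.000) ωy=+0.00 pitch=-90.0°

Key-timestep trajectory:
   step    t(s)  b1.x    b1.z    b1.vx   b1.vz   b2.x    b2.z    b2.vx   b2.vz   b3.x    b3.z    b3.vx   b3.vz 
     41  0.2169   +0.000  +0.021  +0.000  +0.000   -0.082  +0.036  -0.158  +0.180   -0.132  +0.058  -0.252  +0.020
     82  0.4339   +0.000  +0.021  +0.000  +0.000   -0.078  +0.036  +0.000  +0.000   -0.166  +0.057  +0.092  -0.013
    123  0.6508   +0.000  +0.021  +0.000  +0.000   -0.078  +0.036  +0.000  +0.000   -0.157  +0.055  -0.034  +0.026


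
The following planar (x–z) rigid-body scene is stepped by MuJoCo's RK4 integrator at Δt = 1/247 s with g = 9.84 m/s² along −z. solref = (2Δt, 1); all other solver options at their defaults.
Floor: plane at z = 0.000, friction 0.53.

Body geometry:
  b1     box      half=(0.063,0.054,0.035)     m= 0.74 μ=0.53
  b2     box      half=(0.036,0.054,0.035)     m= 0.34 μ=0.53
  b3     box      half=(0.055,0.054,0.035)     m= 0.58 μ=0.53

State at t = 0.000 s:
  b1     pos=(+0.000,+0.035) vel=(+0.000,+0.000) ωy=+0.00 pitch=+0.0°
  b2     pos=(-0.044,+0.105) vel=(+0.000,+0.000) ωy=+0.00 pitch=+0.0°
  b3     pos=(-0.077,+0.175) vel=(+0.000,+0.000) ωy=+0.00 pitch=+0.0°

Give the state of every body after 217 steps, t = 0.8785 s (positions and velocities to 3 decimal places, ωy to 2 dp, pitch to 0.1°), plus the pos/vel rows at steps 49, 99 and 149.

State at t = 0.8785 s:
  b1     pos=(+0.000,+0.035) vel=(+0.000,+0.000) ωy=+0.00 pitch=+0.0°
  b2     pos=(-0.111,+0.036) vel=(+0.000,+0.000) ωy=+0.00 pitch=-90.0°
  b3     pos=(-0.293,+0.035) vel=(+0.000,+0.000) ωy=+0.00 pitch=+180.0°

Key-timestep trajectory:
   step    t(s)  b1.x    b1.z    b1.vx   b1.vz   b2.x    b2.z    b2.vx   b2.vz   b3.x    b3.z    b3.vx   b3.vz 
     49  0.1984   +0.000  +0.035  +0.000  +0.000   -0.046  +0.106  -0.029  +0.013   -0.084  +0.174  -0.083  -0.017
     99  0.4008   +0.000  +0.035  +0.000  +0.000   -0.065  +0.110  -0.207  -0.017   -0.130  +0.152  -0.434  -0.364
    149  0.6032   +0.000  +0.035  +0.000  +0.000   -0.111  +0.036  +0.006  +0.015   -0.231  +0.065  -0.424  +0.026


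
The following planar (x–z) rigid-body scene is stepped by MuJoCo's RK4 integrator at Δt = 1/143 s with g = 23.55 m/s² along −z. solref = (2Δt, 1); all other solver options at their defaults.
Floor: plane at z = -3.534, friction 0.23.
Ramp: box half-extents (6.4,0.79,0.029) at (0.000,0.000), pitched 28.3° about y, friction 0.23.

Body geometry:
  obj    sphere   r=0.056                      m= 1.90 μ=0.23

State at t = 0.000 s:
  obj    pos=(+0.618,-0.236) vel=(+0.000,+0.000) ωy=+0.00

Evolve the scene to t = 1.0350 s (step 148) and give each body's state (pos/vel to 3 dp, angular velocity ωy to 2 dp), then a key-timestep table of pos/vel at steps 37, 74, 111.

State at t = 1.0350 s:
  obj    pos=(+4.379,-2.261) vel=(+7.268,-3.913) ωy=+147.34

Key-timestep trajectory:
   step    t(s)  obj.x    obj.z    obj.vx   obj.vz 
     37  0.2587   +0.853  -0.363  +1.817  -0.979
     74  0.5175   +1.558  -0.743  +3.634  -1.957
    111  0.7762   +2.734  -1.375  +5.451  -2.935


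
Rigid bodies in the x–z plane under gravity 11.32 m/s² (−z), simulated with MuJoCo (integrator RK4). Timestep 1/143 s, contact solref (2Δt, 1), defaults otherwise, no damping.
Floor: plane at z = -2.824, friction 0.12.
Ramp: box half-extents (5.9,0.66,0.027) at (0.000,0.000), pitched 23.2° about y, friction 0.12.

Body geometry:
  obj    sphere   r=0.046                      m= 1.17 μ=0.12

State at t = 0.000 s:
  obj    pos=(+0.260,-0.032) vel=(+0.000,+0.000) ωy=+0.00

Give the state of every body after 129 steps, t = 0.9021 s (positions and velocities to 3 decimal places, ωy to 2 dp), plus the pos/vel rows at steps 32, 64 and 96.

State at t = 0.9021 s:
  obj    pos=(+1.461,-0.547) vel=(+2.666,-1.130) ωy=+61.17

Key-timestep trajectory:
   step    t(s)  obj.x    obj.z    obj.vx   obj.vz 
     32  0.2238   +0.334  -0.064  +0.663  -0.275
     64  0.4476   +0.556  -0.159  +1.324  -0.559
     96  0.6713   +0.925  -0.317  +1.985  -0.840


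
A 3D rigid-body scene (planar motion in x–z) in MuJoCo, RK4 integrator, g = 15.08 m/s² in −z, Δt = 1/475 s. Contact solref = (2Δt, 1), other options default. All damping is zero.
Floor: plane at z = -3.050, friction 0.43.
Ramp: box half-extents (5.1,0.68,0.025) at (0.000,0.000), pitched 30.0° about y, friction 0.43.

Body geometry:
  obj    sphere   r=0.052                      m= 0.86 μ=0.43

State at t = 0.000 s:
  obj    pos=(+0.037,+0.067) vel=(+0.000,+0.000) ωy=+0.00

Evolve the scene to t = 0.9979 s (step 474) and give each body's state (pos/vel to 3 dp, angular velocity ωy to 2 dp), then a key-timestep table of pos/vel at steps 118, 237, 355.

State at t = 0.9979 s:
  obj    pos=(+2.360,-1.273) vel=(+4.654,-2.687) ωy=+103.35

Key-timestep trajectory:
   step    t(s)  obj.x    obj.z    obj.vx   obj.vz 
    118  0.2484   +0.181  -0.016  +1.159  -0.669
    237  0.4989   +0.618  -0.268  +2.327  -1.344
    355  0.7474   +1.340  -0.685  +3.486  -2.013


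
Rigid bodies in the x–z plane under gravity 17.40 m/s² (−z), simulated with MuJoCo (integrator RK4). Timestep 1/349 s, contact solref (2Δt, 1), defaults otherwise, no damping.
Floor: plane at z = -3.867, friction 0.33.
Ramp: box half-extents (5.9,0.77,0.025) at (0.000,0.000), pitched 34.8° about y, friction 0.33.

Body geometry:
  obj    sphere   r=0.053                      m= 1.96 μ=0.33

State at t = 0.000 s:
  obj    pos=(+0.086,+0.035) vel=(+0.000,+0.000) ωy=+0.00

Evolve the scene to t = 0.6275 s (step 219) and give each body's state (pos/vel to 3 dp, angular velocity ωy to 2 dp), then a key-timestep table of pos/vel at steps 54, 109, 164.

State at t = 0.6275 s:
  obj    pos=(+1.233,-0.762) vel=(+3.655,-2.540) ωy=+83.96

Key-timestep trajectory:
   step    t(s)  obj.x    obj.z    obj.vx   obj.vz 
     54  0.1547   +0.156  -0.013  +0.901  -0.627
    109  0.3123   +0.370  -0.162  +1.819  -1.264
    164  0.4699   +0.729  -0.412  +2.737  -1.902


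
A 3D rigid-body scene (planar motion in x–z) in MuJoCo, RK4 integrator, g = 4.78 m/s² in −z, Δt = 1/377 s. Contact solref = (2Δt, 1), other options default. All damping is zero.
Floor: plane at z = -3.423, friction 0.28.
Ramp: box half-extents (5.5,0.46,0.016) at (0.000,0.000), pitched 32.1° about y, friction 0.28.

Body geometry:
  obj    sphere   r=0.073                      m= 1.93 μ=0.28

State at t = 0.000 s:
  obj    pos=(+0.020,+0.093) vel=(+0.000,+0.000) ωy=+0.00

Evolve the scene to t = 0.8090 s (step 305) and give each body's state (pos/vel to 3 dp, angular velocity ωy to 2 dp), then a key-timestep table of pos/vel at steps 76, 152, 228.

State at t = 0.8090 s:
  obj    pos=(+0.523,-0.223) vel=(+1.244,-0.780) ωy=+20.10

Key-timestep trajectory:
   step    t(s)  obj.x    obj.z    obj.vx   obj.vz 
     76  0.2016   +0.051  +0.073  +0.310  -0.194
    152  0.4032   +0.145  +0.014  +0.620  -0.389
    228  0.6048   +0.301  -0.084  +0.930  -0.583


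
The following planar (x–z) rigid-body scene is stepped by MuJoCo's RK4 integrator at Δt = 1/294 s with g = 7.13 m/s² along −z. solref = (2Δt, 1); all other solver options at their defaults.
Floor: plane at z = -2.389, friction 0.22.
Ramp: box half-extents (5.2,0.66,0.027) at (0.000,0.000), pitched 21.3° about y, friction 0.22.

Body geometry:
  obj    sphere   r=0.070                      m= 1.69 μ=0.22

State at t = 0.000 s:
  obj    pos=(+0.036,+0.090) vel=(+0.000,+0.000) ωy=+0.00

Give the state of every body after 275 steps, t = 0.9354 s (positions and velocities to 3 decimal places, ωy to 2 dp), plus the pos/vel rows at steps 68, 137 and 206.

State at t = 0.9354 s:
  obj    pos=(+0.790,-0.204) vel=(+1.612,-0.629) ωy=+24.72

Key-timestep trajectory:
   step    t(s)  obj.x    obj.z    obj.vx   obj.vz 
     68  0.2313   +0.082  +0.072  +0.399  -0.155
    137  0.4660   +0.223  +0.017  +0.803  -0.313
    206  0.7007   +0.459  -0.075  +1.208  -0.471
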